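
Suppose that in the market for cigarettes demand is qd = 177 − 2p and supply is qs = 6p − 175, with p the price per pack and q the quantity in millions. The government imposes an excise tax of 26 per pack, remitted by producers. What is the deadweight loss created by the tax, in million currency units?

Deadweight loss = 507 million.

Without the tax, 177 − 2p = 6p − 175 gives 8p = 352, so p* = 44 and q* = 89.
With the tax collected from producers, supply shifts: qs = 6(p − 26) − 175.
Solving gives q = 50 with consumers paying 63.5 and producers receiving 37.5 (the 26 wedge).
Quantity falls by |ΔQ| = |89 − 50| = 39.
DWL = ½ · t · |ΔQ| = ½ · 26 · 39 = 507.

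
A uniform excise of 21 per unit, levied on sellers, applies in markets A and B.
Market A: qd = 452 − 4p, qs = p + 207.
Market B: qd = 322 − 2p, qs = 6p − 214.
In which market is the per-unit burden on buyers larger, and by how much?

Market B, by 11.55.

Market A: pre-tax p* = 49, q* = 256; post-tax q = 239.2; per-unit burden on buyers = 4.2.
Market B: pre-tax p* = 67, q* = 188; post-tax q = 156.5; per-unit burden on buyers = 15.75.
Difference: 4.2 vs 15.75 → market B is larger by 11.55.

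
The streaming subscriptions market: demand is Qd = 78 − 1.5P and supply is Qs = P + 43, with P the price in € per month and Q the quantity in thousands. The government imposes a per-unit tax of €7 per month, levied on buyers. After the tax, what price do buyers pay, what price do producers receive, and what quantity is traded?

Without the tax, 78 − 1.5P = P + 43 gives 2.5P = 35, so P* = €14 and Q* = 57.
With the tax collected from buyers, demand (in seller-price terms) shifts: Qd = 78 − 1.5(P + 7).
Solving gives Q = 52.8 with buyers paying €16.8 and producers receiving €9.8 (the €7 wedge).

Buyers pay €16.8; producers receive €9.8; quantity = 52.8.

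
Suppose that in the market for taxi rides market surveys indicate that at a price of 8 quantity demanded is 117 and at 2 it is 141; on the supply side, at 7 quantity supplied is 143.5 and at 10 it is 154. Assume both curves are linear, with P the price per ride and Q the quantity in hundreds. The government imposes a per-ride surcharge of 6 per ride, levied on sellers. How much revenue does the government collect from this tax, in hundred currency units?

Tax revenue = 730.8 hundred.

Demand slope: (141 − 117)/(2 − 8) = -4, so Qd = 149 − 4P.
Supply slope: (154 − 143.5)/(10 − 7) = 3.5, so Qs = 3.5P + 119.
Without the tax, 149 − 4P = 3.5P + 119 gives 7.5P = 30, so P* = 4 and Q* = 133.
With the tax collected from sellers, supply shifts: Qs = 3.5(P − 6) + 119.
Solving gives Q = 121.8 with consumers paying 6.8 and sellers receiving 0.8 (the 6 wedge).
Revenue = t · Q = 6 · 121.8 = 730.8.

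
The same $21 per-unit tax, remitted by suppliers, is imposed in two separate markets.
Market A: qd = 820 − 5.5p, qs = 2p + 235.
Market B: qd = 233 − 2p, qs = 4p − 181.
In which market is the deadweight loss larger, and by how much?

Market A, by $29.4.

Market A: pre-tax p* = $78, q* = 391; post-tax q = 360.2; deadweight loss = $323.4.
Market B: pre-tax p* = $69, q* = 95; post-tax q = 67; deadweight loss = $294.
Difference: $323.4 vs $294 → market A is larger by $29.4.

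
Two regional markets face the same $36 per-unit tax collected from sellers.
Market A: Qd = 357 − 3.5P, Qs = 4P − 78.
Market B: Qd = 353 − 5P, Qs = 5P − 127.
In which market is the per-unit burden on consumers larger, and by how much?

Market A, by $1.2.

Market A: pre-tax P* = $58, Q* = 154; post-tax Q = 86.8; per-unit burden on consumers = $19.2.
Market B: pre-tax P* = $48, Q* = 113; post-tax Q = 23; per-unit burden on consumers = $18.
Difference: $19.2 vs $18 → market A is larger by $1.2.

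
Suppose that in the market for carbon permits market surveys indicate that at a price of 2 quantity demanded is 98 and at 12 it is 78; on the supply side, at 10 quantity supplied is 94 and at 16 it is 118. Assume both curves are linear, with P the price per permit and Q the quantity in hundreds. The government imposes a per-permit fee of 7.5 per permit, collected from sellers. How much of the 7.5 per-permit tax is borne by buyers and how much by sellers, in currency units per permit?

Demand slope: (78 − 98)/(12 − 2) = -2, so Qd = 102 − 2P.
Supply slope: (118 − 94)/(16 − 10) = 4, so Qs = 4P + 54.
Before the tax: set 102 − 2P = 4P + 54 → P* = 8, Q* = 86.
With the tax collected from sellers, supply shifts: Qs = 4(P − 7.5) + 54.
New equilibrium: buyers pay 13, sellers receive 5.5, Q = 76. (Wedge: Pb − Ps = 7.5.)
Burden on buyers: 5; on sellers: 2.5. (They sum to 7.5.)
The less price-elastic side of the market bears the larger share of a per-unit tax.

Buyers bear 5 per permit; sellers bear 2.5 per permit.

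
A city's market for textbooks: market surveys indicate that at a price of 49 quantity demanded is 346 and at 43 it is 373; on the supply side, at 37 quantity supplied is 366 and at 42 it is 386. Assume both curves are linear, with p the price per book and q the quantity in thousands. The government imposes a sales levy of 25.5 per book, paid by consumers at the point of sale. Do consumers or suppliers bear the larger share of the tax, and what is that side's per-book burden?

Demand slope: (373 − 346)/(43 − 49) = -4.5, so qd = 566.5 − 4.5p.
Supply slope: (386 − 366)/(42 − 37) = 4, so qs = 4p + 218.
Before the tax: set 566.5 − 4.5p = 4p + 218 → p* = 41, q* = 382.
With the tax collected from consumers, demand (in seller-price terms) shifts: qd = 566.5 − 4.5(p + 25.5).
New equilibrium: consumers pay 53, suppliers receive 27.5, q = 328. (Wedge: pb − ps = 25.5.)
Per-book burden: consumers 12, suppliers 13.5.
Suppliers take the larger share because supply is less price-elastic here (demand slope 4.5 vs supply slope 4).
The less price-elastic side of the market bears the larger share of a per-unit tax.

Suppliers bear the larger share: 13.5 per book.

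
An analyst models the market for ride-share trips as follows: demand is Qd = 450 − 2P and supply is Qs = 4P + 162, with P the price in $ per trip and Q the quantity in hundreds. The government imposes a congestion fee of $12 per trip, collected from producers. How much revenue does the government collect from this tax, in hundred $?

Tax revenue = $4056 hundred.

Before the tax: set 450 − 2P = 4P + 162 → P* = $48, Q* = 354.
With the tax collected from producers, supply shifts: Qs = 4(P − 12) + 162.
Solving gives Q = 338 with consumers paying $56 and producers receiving $44 (the $12 wedge).
Revenue = t · Q = 12 · 338 = $4056.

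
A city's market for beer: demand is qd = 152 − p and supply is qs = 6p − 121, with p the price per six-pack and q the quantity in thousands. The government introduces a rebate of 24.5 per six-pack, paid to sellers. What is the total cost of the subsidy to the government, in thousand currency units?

Government outlay = 3283 thousand.

Before the subsidy: set 152 − p = 6p − 121 → p* = 39, q* = 113.
With a per-unit subsidy paid to sellers, each receives p + 24.5 per unit sold, so supply becomes qs = 6(p + 24.5) − 121.
Solving gives q = 134 with consumers paying 18 and sellers receiving 42.5 (the 24.5 wedge).
Outlay = t · Q = 24.5 · 134 = 3283.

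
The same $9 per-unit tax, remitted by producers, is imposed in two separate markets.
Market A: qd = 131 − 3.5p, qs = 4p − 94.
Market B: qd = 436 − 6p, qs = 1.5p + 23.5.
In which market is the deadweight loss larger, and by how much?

Market A, by $27.

Market A: pre-tax p* = $30, q* = 26; post-tax q = 9.2; deadweight loss = $75.6.
Market B: pre-tax p* = $55, q* = 106; post-tax q = 95.2; deadweight loss = $48.6.
Difference: $75.6 vs $48.6 → market A is larger by $27.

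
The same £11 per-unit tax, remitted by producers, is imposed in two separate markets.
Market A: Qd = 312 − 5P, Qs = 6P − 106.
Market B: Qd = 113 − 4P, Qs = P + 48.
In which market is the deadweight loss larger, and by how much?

Market A: pre-tax P* = £38, Q* = 122; post-tax Q = 92; deadweight loss = £165.
Market B: pre-tax P* = £13, Q* = 61; post-tax Q = 52.2; deadweight loss = £48.4.
Difference: £165 vs £48.4 → market A is larger by £116.6.

Market A, by £116.6.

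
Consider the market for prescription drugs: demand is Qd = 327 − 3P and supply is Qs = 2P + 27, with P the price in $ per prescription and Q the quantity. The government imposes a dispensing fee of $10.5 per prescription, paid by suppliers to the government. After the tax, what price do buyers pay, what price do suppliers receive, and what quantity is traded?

Buyers pay $64.2; suppliers receive $53.7; quantity = 134.4.

Without the tax, 327 − 3P = 2P + 27 gives 5P = 300, so P* = $60 and Q* = 147.
With the tax collected from suppliers, supply shifts: Qs = 2(P − 10.5) + 27.
New equilibrium: buyers pay $64.2, suppliers receive $53.7, Q = 134.4. (Wedge: Pb − Ps = 10.5.)
The less price-elastic side of the market bears the larger share of a per-unit tax.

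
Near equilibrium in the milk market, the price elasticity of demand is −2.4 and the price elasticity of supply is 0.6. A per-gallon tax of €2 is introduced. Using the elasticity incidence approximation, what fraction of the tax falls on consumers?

Consumers' share ≈ 0.2.

Incidence ratio: consumers' share ≈ εs / (εs + |εd|) = 0.6 / (0.6 + 2.4) = 0.2.
Supply is the less elastic side, so consumers bear the smaller share.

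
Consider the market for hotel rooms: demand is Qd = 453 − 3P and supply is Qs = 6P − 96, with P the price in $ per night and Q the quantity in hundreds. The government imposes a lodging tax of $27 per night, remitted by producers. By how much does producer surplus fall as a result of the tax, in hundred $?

Producer surplus falls by $2187 hundred.

Before the tax: set 453 − 3P = 6P − 96 → P* = $61, Q* = 270.
With the tax collected from producers, supply shifts: Qs = 6(P − 27) − 96.
New equilibrium: consumers pay $79, producers receive $52, Q = 216. (Wedge: Pb − Ps = 27.)
ΔPS is the trapezoid between Q = 216 and Q = 270 of height $9: ½ · (270 + 216) · 9 = $2187.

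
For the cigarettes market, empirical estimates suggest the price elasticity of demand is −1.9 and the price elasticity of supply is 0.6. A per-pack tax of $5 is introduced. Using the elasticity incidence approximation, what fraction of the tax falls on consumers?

Consumers' share ≈ 0.24.

Incidence ratio: consumers' share ≈ εs / (εs + |εd|) = 0.6 / (0.6 + 1.9) = 0.24.
Supply is the less elastic side, so consumers bear the smaller share.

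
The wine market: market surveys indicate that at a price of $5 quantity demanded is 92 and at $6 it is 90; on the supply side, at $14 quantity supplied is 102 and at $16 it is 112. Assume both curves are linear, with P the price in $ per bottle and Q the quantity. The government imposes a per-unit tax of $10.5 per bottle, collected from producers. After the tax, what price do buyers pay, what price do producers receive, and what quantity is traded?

Buyers pay $17.5; producers receive $7; quantity = 67.

Demand slope: (90 − 92)/(6 − 5) = -2, so Qd = 102 − 2P.
Supply slope: (112 − 102)/(16 − 14) = 5, so Qs = 5P + 32.
Without the tax, 102 − 2P = 5P + 32 gives 7P = 70, so P* = $10 and Q* = 82.
With the tax collected from producers, supply shifts: Qs = 5(P − 10.5) + 32.
Solving gives Q = 67 with buyers paying $17.5 and producers receiving $7 (the $10.5 wedge).
The less price-elastic side of the market bears the larger share of a per-unit tax.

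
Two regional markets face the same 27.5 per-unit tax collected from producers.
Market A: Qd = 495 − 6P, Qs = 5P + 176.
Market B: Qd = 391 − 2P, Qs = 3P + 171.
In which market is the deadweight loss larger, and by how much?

Market A: pre-tax P* = 29, Q* = 321; post-tax Q = 246; deadweight loss = 1031.25.
Market B: pre-tax P* = 44, Q* = 303; post-tax Q = 270; deadweight loss = 453.75.
Difference: 1031.25 vs 453.75 → market A is larger by 577.5.

Market A, by 577.5.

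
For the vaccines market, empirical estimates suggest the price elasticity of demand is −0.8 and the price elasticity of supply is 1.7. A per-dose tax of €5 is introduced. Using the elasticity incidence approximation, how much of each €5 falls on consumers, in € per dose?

Consumers bear ≈ €3.4 per dose.

Incidence ratio: consumers' share ≈ εs / (εs + |εd|) = 1.7 / (1.7 + 0.8) = 0.68.
So consumers bear ≈ 0.68 × €5 = €3.4; suppliers bear €1.6.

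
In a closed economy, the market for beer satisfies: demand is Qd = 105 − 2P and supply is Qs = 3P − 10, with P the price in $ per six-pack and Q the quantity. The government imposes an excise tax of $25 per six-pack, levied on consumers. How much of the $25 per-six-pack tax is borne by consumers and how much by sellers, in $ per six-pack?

Without the tax, 105 − 2P = 3P − 10 gives 5P = 115, so P* = $23 and Q* = 59.
With the tax collected from consumers, demand (in seller-price terms) shifts: Qd = 105 − 2(P + 25).
Solving gives Q = 29 with consumers paying $38 and sellers receiving $13 (the $25 wedge).
Burden on consumers: $15; on sellers: $10. (They sum to $25.)

Consumers bear $15 per six-pack; sellers bear $10 per six-pack.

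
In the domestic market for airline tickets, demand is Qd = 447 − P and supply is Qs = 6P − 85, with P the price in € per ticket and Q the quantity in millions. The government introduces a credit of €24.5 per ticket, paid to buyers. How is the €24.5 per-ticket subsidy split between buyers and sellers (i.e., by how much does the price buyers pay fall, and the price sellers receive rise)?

Before the subsidy: set 447 − P = 6P − 85 → P* = €76, Q* = 371.
With a per-unit subsidy paid to buyers, each effectively pays P − 24.5, so demand becomes Qd = 447 − (P − 24.5).
New equilibrium: buyers pay €55, sellers receive €79.5, Q = 392. (Wedge: Pb − Ps = −24.5.)
Gain to buyers: €21; to sellers: €3.5. (They sum to €24.5.)

Buyers gain €21 per ticket; sellers gain €3.5 per ticket.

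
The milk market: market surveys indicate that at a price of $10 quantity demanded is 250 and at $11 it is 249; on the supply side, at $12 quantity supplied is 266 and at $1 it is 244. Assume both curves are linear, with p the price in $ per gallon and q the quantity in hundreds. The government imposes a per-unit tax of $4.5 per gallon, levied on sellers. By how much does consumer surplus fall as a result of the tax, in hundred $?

Demand slope: (249 − 250)/(11 − 10) = -1, so qd = 260 − p.
Supply slope: (244 − 266)/(1 − 12) = 2, so qs = 2p + 242.
Before the tax: set 260 − p = 2p + 242 → p* = $6, q* = 254.
With the tax collected from sellers, supply shifts: qs = 2(p − 4.5) + 242.
Solving gives q = 251 with buyers paying $9 and sellers receiving $4.5 (the $4.5 wedge).
ΔCS is the trapezoid between Q = 251 and Q = 254 of height $3: ½ · (254 + 251) · 3 = $757.5.

Consumer surplus falls by $757.5 hundred.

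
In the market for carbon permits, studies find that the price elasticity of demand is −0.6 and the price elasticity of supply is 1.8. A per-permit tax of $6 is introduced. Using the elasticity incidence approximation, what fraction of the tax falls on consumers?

Incidence ratio: consumers' share ≈ εs / (εs + |εd|) = 1.8 / (1.8 + 0.6) = 0.75.
Supply is the more elastic side, so consumers bear the larger share.

Consumers' share ≈ 0.75.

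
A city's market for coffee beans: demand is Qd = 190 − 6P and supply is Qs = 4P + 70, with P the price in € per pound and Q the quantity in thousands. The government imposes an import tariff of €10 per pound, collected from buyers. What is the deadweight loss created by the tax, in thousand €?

Before the tax: set 190 − 6P = 4P + 70 → P* = €12, Q* = 118.
With the tax collected from buyers, demand (in seller-price terms) shifts: Qd = 190 − 6(P + 10).
New equilibrium: buyers pay €16, producers receive €6, Q = 94. (Wedge: Pb − Ps = 10.)
Quantity falls by |ΔQ| = |118 − 94| = 24.
DWL = ½ · t · |ΔQ| = ½ · 10 · 24 = €120.

Deadweight loss = €120 thousand.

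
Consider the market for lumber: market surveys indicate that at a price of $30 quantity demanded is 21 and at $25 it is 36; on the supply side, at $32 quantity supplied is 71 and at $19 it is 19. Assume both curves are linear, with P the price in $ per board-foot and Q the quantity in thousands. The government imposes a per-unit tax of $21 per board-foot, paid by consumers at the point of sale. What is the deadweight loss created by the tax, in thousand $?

Demand slope: (36 − 21)/(25 − 30) = -3, so Qd = 111 − 3P.
Supply slope: (19 − 71)/(19 − 32) = 4, so Qs = 4P − 57.
Before the tax: set 111 − 3P = 4P − 57 → P* = $24, Q* = 39.
With the tax collected from consumers, demand (in seller-price terms) shifts: Qd = 111 − 3(P + 21).
Solving gives Q = 3 with consumers paying $36 and producers receiving $15 (the $21 wedge).
Quantity falls by |ΔQ| = |39 − 3| = 36.
DWL = ½ · t · |ΔQ| = ½ · 21 · 36 = $378.

Deadweight loss = $378 thousand.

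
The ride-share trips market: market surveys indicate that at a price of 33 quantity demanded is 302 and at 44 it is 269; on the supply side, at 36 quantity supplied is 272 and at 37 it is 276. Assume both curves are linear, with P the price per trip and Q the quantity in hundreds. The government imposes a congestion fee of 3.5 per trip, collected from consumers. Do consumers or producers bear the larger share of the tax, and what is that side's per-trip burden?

Consumers bear the larger share: 2 per trip.

Demand slope: (269 − 302)/(44 − 33) = -3, so Qd = 401 − 3P.
Supply slope: (276 − 272)/(37 − 36) = 4, so Qs = 4P + 128.
Before the tax: set 401 − 3P = 4P + 128 → P* = 39, Q* = 284.
With the tax collected from consumers, demand (in seller-price terms) shifts: Qd = 401 − 3(P + 3.5).
Solving gives Q = 278 with consumers paying 41 and producers receiving 37.5 (the 3.5 wedge).
Per-trip burden: consumers 2, producers 1.5.
Consumers take the larger share because demand is less price-elastic here (demand slope 3 vs supply slope 4).
The less price-elastic side of the market bears the larger share of a per-unit tax.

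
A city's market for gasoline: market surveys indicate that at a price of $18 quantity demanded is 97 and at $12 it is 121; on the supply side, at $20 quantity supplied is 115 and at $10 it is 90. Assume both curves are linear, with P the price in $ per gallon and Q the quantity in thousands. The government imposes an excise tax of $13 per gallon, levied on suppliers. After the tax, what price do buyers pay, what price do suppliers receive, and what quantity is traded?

Demand slope: (121 − 97)/(12 − 18) = -4, so Qd = 169 − 4P.
Supply slope: (90 − 115)/(10 − 20) = 2.5, so Qs = 2.5P + 65.
Before the tax: set 169 − 4P = 2.5P + 65 → P* = $16, Q* = 105.
With the tax collected from suppliers, supply shifts: Qs = 2.5(P − 13) + 65.
Solving gives Q = 85 with buyers paying $21 and suppliers receiving $8 (the $13 wedge).
The less price-elastic side of the market bears the larger share of a per-unit tax.

Buyers pay $21; suppliers receive $8; quantity = 85.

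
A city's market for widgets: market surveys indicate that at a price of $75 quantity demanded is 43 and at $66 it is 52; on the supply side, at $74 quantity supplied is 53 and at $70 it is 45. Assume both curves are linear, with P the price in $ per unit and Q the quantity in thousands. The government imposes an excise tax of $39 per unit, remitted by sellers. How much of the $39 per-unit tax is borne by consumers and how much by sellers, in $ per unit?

Demand slope: (52 − 43)/(66 − 75) = -1, so Qd = 118 − P.
Supply slope: (45 − 53)/(70 − 74) = 2, so Qs = 2P − 95.
Before the tax: set 118 − P = 2P − 95 → P* = $71, Q* = 47.
With the tax collected from sellers, supply shifts: Qs = 2(P − 39) − 95.
Solving gives Q = 21 with consumers paying $97 and sellers receiving $58 (the $39 wedge).
Burden on consumers: $26; on sellers: $13. (They sum to $39.)
The less price-elastic side of the market bears the larger share of a per-unit tax.

Consumers bear $26 per unit; sellers bear $13 per unit.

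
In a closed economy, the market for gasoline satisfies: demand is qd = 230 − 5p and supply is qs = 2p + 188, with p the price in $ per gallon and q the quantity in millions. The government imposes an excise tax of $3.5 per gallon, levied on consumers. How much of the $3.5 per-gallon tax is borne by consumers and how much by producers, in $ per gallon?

Consumers bear $1 per gallon; producers bear $2.5 per gallon.

Before the tax: set 230 − 5p = 2p + 188 → p* = $6, q* = 200.
With the tax collected from consumers, demand (in seller-price terms) shifts: qd = 230 − 5(p + 3.5).
New equilibrium: consumers pay $7, producers receive $3.5, q = 195. (Wedge: pb − ps = 3.5.)
Burden on consumers: $1; on producers: $2.5. (They sum to $3.5.)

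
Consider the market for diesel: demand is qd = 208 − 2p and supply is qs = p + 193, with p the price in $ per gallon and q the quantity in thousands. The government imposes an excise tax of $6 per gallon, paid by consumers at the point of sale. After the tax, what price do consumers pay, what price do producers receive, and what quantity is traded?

Without the tax, 208 − 2p = p + 193 gives 3p = 15, so p* = $5 and q* = 198.
With the tax collected from consumers, demand (in seller-price terms) shifts: qd = 208 − 2(p + 6).
Solving gives q = 194 with consumers paying $7 and producers receiving $1 (the $6 wedge).
The less price-elastic side of the market bears the larger share of a per-unit tax.

Consumers pay $7; producers receive $1; quantity = 194.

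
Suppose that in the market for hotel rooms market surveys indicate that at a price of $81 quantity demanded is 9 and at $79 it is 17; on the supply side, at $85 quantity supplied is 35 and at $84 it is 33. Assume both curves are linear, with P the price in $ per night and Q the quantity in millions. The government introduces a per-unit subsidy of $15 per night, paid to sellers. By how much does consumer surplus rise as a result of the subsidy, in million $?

Demand slope: (17 − 9)/(79 − 81) = -4, so Qd = 333 − 4P.
Supply slope: (33 − 35)/(84 − 85) = 2, so Qs = 2P − 135.
Before the subsidy: set 333 − 4P = 2P − 135 → P* = $78, Q* = 21.
With a per-unit subsidy paid to sellers, each receives P + 15 per unit sold, so supply becomes Qs = 2(P + 15) − 135.
New equilibrium: buyers pay $73, sellers receive $88, Q = 41. (Wedge: Pb − Ps = −15.)
ΔCS is the trapezoid between Q = 41 and Q = 21 of height $5: ½ · (21 + 41) · 5 = $155.

Consumer surplus rises by $155 million.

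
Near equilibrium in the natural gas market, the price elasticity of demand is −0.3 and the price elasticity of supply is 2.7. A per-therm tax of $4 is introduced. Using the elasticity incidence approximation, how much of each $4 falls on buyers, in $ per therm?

Incidence ratio: buyers' share ≈ εs / (εs + |εd|) = 2.7 / (2.7 + 0.3) = 0.9.
So buyers bear ≈ 0.9 × $4 = $3.6; producers bear $0.4.

Buyers bear ≈ $3.6 per therm.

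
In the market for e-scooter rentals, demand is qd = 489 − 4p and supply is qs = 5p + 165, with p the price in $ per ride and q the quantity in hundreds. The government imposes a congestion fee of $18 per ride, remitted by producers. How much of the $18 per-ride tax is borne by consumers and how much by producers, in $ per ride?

Without the tax, 489 − 4p = 5p + 165 gives 9p = 324, so p* = $36 and q* = 345.
With the tax collected from producers, supply shifts: qs = 5(p − 18) + 165.
Solving gives q = 305 with consumers paying $46 and producers receiving $28 (the $18 wedge).
Burden on consumers: $10; on producers: $8. (They sum to $18.)

Consumers bear $10 per ride; producers bear $8 per ride.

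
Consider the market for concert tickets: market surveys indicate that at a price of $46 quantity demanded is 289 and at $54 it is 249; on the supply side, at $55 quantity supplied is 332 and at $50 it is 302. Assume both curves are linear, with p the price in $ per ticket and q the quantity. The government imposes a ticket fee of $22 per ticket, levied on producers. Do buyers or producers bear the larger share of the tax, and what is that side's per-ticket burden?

Buyers bear the larger share: $12 per ticket.

Demand slope: (249 − 289)/(54 − 46) = -5, so qd = 519 − 5p.
Supply slope: (302 − 332)/(50 − 55) = 6, so qs = 6p + 2.
Without the tax, 519 − 5p = 6p + 2 gives 11p = 517, so p* = $47 and q* = 284.
With the tax collected from producers, supply shifts: qs = 6(p − 22) + 2.
New equilibrium: buyers pay $59, producers receive $37, q = 224. (Wedge: pb − ps = 22.)
Per-ticket burden: buyers $12, producers $10.
Buyers take the larger share because demand is less price-elastic here (demand slope 5 vs supply slope 6).
The less price-elastic side of the market bears the larger share of a per-unit tax.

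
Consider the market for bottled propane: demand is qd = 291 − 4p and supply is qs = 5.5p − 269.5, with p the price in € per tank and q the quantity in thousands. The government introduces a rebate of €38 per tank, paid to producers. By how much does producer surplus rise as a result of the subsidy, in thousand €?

Producer surplus rises by €1584 thousand.

Without the subsidy, 291 − 4p = 5.5p − 269.5 gives 9.5p = 560.5, so p* = €59 and q* = 55.
With a per-unit subsidy paid to producers, each receives p + 38 per unit sold, so supply becomes qs = 5.5(p + 38) − 269.5.
New equilibrium: buyers pay €37, producers receive €75, q = 143. (Wedge: pb − ps = −38.)
ΔPS is the trapezoid between Q = 143 and Q = 55 of height €16: ½ · (55 + 143) · 16 = €1584.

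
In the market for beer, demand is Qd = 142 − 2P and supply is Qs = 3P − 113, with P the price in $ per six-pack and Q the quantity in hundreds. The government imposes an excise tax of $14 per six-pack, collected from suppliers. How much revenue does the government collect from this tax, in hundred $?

Before the tax: set 142 − 2P = 3P − 113 → P* = $51, Q* = 40.
With the tax collected from suppliers, supply shifts: Qs = 3(P − 14) − 113.
New equilibrium: buyers pay $59.4, suppliers receive $45.4, Q = 23.2. (Wedge: Pb − Ps = 14.)
Revenue = t · Q = 14 · 23.2 = $324.8.

Tax revenue = $324.8 hundred.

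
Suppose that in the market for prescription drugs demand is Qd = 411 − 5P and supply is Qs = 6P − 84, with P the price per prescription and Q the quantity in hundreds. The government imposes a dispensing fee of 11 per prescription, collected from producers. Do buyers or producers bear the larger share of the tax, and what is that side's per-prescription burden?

Before the tax: set 411 − 5P = 6P − 84 → P* = 45, Q* = 186.
With the tax collected from producers, supply shifts: Qs = 6(P − 11) − 84.
New equilibrium: buyers pay 51, producers receive 40, Q = 156. (Wedge: Pb − Ps = 11.)
Per-prescription burden: buyers 6, producers 5.
Buyers take the larger share because demand is less price-elastic here (demand slope 5 vs supply slope 6).
The less price-elastic side of the market bears the larger share of a per-unit tax.

Buyers bear the larger share: 6 per prescription.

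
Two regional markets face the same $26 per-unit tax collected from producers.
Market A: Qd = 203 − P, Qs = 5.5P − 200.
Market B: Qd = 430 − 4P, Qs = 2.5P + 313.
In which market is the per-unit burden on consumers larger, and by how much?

Market A: pre-tax P* = $62, Q* = 141; post-tax Q = 119; per-unit burden on consumers = $22.
Market B: pre-tax P* = $18, Q* = 358; post-tax Q = 318; per-unit burden on consumers = $10.
Difference: $22 vs $10 → market A is larger by $12.

Market A, by $12.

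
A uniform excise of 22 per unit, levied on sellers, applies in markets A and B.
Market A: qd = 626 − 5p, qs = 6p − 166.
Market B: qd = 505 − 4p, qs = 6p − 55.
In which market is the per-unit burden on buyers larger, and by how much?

Market B, by 1.2.

Market A: pre-tax p* = 72, q* = 266; post-tax q = 206; per-unit burden on buyers = 12.
Market B: pre-tax p* = 56, q* = 281; post-tax q = 228.2; per-unit burden on buyers = 13.2.
Difference: 12 vs 13.2 → market B is larger by 1.2.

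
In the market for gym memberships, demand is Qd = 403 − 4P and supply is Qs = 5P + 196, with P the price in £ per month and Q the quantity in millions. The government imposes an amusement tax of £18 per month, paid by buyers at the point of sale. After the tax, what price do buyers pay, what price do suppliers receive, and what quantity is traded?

Before the tax: set 403 − 4P = 5P + 196 → P* = £23, Q* = 311.
With the tax collected from buyers, demand (in seller-price terms) shifts: Qd = 403 − 4(P + 18).
Solving gives Q = 271 with buyers paying £33 and suppliers receiving £15 (the £18 wedge).
The less price-elastic side of the market bears the larger share of a per-unit tax.

Buyers pay £33; suppliers receive £15; quantity = 271.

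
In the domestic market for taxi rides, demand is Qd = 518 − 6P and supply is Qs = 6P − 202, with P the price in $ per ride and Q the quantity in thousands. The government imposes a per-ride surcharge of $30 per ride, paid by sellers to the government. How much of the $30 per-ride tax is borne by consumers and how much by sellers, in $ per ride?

Consumers bear $15 per ride; sellers bear $15 per ride.

Before the tax: set 518 − 6P = 6P − 202 → P* = $60, Q* = 158.
With the tax collected from sellers, supply shifts: Qs = 6(P − 30) − 202.
New equilibrium: consumers pay $75, sellers receive $45, Q = 68. (Wedge: Pb − Ps = 30.)
Burden on consumers: $15; on sellers: $15. (They sum to $30.)
The less price-elastic side of the market bears the larger share of a per-unit tax.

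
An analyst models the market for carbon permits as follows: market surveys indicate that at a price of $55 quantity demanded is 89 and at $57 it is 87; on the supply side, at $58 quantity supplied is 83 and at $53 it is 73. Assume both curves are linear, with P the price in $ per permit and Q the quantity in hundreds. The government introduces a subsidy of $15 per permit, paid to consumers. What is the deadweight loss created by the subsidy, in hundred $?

Deadweight loss = $75 hundred.

Demand slope: (87 − 89)/(57 − 55) = -1, so Qd = 144 − P.
Supply slope: (73 − 83)/(53 − 58) = 2, so Qs = 2P − 33.
Without the subsidy, 144 − P = 2P − 33 gives 3P = 177, so P* = $59 and Q* = 85.
With a per-unit subsidy paid to consumers, each effectively pays P − 15, so demand becomes Qd = 144 − (P − 15).
Solving gives Q = 95 with consumers paying $49 and suppliers receiving $64 (the $15 wedge).
Quantity rises by |ΔQ| = |85 − 95| = 10.
DWL = ½ · t · |ΔQ| = ½ · 15 · 10 = $75.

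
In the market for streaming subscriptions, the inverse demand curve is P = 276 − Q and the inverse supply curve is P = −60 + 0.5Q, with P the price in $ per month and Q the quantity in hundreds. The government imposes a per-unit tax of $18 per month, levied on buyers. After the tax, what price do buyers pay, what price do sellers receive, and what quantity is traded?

Rewrite in direct form: Qd = 276 − P and Qs = 2P + 120.
Without the tax, 276 − P = 2P + 120 gives 3P = 156, so P* = $52 and Q* = 224.
With the tax collected from buyers, demand (in seller-price terms) shifts: Qd = 276 − (P + 18).
New equilibrium: buyers pay $64, sellers receive $46, Q = 212. (Wedge: Pb − Ps = 18.)

Buyers pay $64; sellers receive $46; quantity = 212.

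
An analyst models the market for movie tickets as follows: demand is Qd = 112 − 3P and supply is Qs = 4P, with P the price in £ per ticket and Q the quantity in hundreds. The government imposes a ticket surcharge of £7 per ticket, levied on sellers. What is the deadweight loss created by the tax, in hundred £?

Deadweight loss = £42 hundred.

Without the tax, 112 − 3P = 4P gives 7P = 112, so P* = £16 and Q* = 64.
With the tax collected from sellers, supply shifts: Qs = 4(P − 7).
Solving gives Q = 52 with buyers paying £20 and sellers receiving £13 (the £7 wedge).
Quantity falls by |ΔQ| = |64 − 52| = 12.
DWL = ½ · t · |ΔQ| = ½ · 7 · 12 = £42.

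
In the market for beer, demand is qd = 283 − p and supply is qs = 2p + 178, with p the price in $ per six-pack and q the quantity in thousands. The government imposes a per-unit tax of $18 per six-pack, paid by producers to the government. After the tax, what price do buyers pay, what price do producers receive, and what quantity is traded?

Buyers pay $47; producers receive $29; quantity = 236.

Without the tax, 283 − p = 2p + 178 gives 3p = 105, so p* = $35 and q* = 248.
With the tax collected from producers, supply shifts: qs = 2(p − 18) + 178.
New equilibrium: buyers pay $47, producers receive $29, q = 236. (Wedge: pb − ps = 18.)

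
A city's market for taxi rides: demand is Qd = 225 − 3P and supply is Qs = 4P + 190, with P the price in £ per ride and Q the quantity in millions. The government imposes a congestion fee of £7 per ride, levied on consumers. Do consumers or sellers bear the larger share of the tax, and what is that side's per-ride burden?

Before the tax: set 225 − 3P = 4P + 190 → P* = £5, Q* = 210.
With the tax collected from consumers, demand (in seller-price terms) shifts: Qd = 225 − 3(P + 7).
Solving gives Q = 198 with consumers paying £9 and sellers receiving £2 (the £7 wedge).
Per-ride burden: consumers £4, sellers £3.
Consumers take the larger share because demand is less price-elastic here (demand slope 3 vs supply slope 4).

Consumers bear the larger share: £4 per ride.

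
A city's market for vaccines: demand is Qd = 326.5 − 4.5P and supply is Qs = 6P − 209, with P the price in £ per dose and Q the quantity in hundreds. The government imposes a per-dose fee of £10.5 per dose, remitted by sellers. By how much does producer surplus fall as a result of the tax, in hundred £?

Before the tax: set 326.5 − 4.5P = 6P − 209 → P* = £51, Q* = 97.
With the tax collected from sellers, supply shifts: Qs = 6(P − 10.5) − 209.
Solving gives Q = 70 with consumers paying £57 and sellers receiving £46.5 (the £10.5 wedge).
ΔPS is the trapezoid between Q = 70 and Q = 97 of height £4.5: ½ · (97 + 70) · 4.5 = £375.75.

Producer surplus falls by £375.75 hundred.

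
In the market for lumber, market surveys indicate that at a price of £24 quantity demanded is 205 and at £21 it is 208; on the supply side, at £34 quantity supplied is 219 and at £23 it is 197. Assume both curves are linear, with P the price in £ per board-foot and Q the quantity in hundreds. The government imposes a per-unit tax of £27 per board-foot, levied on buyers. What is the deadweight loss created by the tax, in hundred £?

Deadweight loss = £243 hundred.

Demand slope: (208 − 205)/(21 − 24) = -1, so Qd = 229 − P.
Supply slope: (197 − 219)/(23 − 34) = 2, so Qs = 2P + 151.
Without the tax, 229 − P = 2P + 151 gives 3P = 78, so P* = £26 and Q* = 203.
With the tax collected from buyers, demand (in seller-price terms) shifts: Qd = 229 − (P + 27).
New equilibrium: buyers pay £44, producers receive £17, Q = 185. (Wedge: Pb − Ps = 27.)
Quantity falls by |ΔQ| = |203 − 185| = 18.
DWL = ½ · t · |ΔQ| = ½ · 27 · 18 = £243.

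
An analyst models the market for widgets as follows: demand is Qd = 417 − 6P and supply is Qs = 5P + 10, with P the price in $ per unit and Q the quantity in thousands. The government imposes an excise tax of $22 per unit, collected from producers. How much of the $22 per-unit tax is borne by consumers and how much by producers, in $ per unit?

Consumers bear $10 per unit; producers bear $12 per unit.

Without the tax, 417 − 6P = 5P + 10 gives 11P = 407, so P* = $37 and Q* = 195.
With the tax collected from producers, supply shifts: Qs = 5(P − 22) + 10.
New equilibrium: consumers pay $47, producers receive $25, Q = 135. (Wedge: Pb − Ps = 22.)
Burden on consumers: $10; on producers: $12. (They sum to $22.)
The less price-elastic side of the market bears the larger share of a per-unit tax.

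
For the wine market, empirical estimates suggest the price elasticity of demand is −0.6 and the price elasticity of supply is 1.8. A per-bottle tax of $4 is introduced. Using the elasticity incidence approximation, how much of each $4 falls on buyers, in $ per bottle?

Incidence ratio: buyers' share ≈ εs / (εs + |εd|) = 1.8 / (1.8 + 0.6) = 0.75.
So buyers bear ≈ 0.75 × $4 = $3; sellers bear $1.

Buyers bear ≈ $3 per bottle.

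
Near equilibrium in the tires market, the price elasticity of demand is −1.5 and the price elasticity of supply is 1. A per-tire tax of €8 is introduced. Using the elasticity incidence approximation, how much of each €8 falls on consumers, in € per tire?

Incidence ratio: consumers' share ≈ εs / (εs + |εd|) = 1 / (1 + 1.5) = 0.4.
So consumers bear ≈ 0.4 × €8 = €3.2; suppliers bear €4.8.

Consumers bear ≈ €3.2 per tire.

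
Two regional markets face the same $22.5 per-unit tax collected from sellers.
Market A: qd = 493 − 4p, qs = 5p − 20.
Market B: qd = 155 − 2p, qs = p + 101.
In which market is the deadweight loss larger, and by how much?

Market A, by $393.75.

Market A: pre-tax p* = $57, q* = 265; post-tax q = 215; deadweight loss = $562.5.
Market B: pre-tax p* = $18, q* = 119; post-tax q = 104; deadweight loss = $168.75.
Difference: $562.5 vs $168.75 → market A is larger by $393.75.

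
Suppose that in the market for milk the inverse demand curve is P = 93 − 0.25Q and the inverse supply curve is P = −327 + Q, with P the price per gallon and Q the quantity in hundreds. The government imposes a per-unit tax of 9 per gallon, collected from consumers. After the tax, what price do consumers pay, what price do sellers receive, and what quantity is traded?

Rewrite in direct form: Qd = 372 − 4P and Qs = P + 327.
Without the tax, 372 − 4P = P + 327 gives 5P = 45, so P* = 9 and Q* = 336.
With the tax collected from consumers, demand (in seller-price terms) shifts: Qd = 372 − 4(P + 9).
New equilibrium: consumers pay 10.8, sellers receive 1.8, Q = 328.8. (Wedge: Pb − Ps = 9.)

Consumers pay 10.8; sellers receive 1.8; quantity = 328.8.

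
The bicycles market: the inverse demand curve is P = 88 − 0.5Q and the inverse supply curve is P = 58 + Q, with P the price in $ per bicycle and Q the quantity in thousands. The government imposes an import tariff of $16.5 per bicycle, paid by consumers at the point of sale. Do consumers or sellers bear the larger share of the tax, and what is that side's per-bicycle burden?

Sellers bear the larger share: $11 per bicycle.

Inverting to Q(P) form: Qd = 176 − 2P; Qs = P − 58.
Before the tax: set 176 − 2P = P − 58 → P* = $78, Q* = 20.
With the tax collected from consumers, demand (in seller-price terms) shifts: Qd = 176 − 2(P + 16.5).
New equilibrium: consumers pay $83.5, sellers receive $67, Q = 9. (Wedge: Pb − Ps = 16.5.)
Per-bicycle burden: consumers $5.5, sellers $11.
Sellers take the larger share because supply is less price-elastic here (demand slope 2 vs supply slope 1).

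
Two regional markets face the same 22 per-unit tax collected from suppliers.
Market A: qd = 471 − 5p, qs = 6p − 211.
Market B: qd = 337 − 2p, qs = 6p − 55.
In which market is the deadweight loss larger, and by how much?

Market A, by 297.

Market A: pre-tax p* = 62, q* = 161; post-tax q = 101; deadweight loss = 660.
Market B: pre-tax p* = 49, q* = 239; post-tax q = 206; deadweight loss = 363.
Difference: 660 vs 363 → market A is larger by 297.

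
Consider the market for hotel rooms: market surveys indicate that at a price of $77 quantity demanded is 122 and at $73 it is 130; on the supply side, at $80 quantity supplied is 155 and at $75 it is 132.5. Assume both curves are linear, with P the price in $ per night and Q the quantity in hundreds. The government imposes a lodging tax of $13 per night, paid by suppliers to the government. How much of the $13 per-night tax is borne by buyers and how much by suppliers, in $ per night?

Demand slope: (130 − 122)/(73 − 77) = -2, so Qd = 276 − 2P.
Supply slope: (132.5 − 155)/(75 − 80) = 4.5, so Qs = 4.5P − 205.
Before the tax: set 276 − 2P = 4.5P − 205 → P* = $74, Q* = 128.
With the tax collected from suppliers, supply shifts: Qs = 4.5(P − 13) − 205.
Solving gives Q = 110 with buyers paying $83 and suppliers receiving $70 (the $13 wedge).
Burden on buyers: $9; on suppliers: $4. (They sum to $13.)
The less price-elastic side of the market bears the larger share of a per-unit tax.

Buyers bear $9 per night; suppliers bear $4 per night.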